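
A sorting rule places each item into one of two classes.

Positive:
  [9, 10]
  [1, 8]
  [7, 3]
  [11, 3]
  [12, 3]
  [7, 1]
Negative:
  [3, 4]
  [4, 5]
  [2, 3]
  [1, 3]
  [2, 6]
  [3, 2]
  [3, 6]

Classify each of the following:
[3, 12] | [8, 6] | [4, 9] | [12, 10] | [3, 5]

Positive, Positive, Positive, Positive, Negative

The simplest hypothesis consistent with all the labels is: max ≥ 7.
[3, 12]: max 12, fits → Positive.
[8, 6]: max 8, fits → Positive.
[4, 9]: max 9, fits → Positive.
[12, 10]: max 12, fits → Positive.
[3, 5]: max 5, does not fit → Negative.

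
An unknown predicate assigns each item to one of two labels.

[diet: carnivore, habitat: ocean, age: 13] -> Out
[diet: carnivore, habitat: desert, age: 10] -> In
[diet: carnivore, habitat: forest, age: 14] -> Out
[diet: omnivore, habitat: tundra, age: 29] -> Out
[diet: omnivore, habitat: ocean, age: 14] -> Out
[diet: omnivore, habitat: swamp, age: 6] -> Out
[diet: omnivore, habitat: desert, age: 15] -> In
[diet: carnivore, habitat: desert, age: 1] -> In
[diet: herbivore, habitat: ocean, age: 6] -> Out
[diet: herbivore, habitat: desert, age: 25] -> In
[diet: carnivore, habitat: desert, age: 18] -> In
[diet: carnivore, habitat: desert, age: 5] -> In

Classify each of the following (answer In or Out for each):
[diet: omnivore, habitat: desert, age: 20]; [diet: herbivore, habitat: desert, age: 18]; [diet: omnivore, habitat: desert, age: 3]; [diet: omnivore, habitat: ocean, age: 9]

In, In, In, Out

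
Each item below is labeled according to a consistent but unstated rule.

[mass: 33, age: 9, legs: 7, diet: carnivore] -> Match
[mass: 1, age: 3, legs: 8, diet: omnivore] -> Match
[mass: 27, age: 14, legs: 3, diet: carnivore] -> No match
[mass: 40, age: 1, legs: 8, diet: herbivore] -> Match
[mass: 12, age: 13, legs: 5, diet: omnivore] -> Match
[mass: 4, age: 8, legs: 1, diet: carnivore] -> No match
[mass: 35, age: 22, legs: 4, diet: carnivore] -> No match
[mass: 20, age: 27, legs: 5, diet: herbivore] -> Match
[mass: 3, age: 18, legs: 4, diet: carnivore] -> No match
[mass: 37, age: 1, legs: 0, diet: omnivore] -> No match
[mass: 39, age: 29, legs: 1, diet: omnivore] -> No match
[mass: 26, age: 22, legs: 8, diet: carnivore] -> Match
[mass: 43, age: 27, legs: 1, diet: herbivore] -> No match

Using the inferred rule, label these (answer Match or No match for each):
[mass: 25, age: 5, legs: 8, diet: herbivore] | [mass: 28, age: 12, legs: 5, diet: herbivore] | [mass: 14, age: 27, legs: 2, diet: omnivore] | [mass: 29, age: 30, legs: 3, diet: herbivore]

Match, Match, No match, No match

The pattern is that an item is 'Match' exactly when: legs ≥ 5.
[mass: 25, age: 5, legs: 8, diet: herbivore]: legs = 8 — satisfies this, so Match. [mass: 28, age: 12, legs: 5, diet: herbivore]: legs = 5 — satisfies this, so Match. [mass: 14, age: 27, legs: 2, diet: omnivore]: legs = 2 — does not fit, so No match. [mass: 29, age: 30, legs: 3, diet: herbivore]: legs = 3 — does not fit, so No match.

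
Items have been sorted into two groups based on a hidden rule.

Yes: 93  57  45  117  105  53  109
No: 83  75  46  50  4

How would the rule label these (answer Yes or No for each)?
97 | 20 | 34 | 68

Every 'Yes' example satisfies: ≡ 1 (mod 4). None of the 'No' examples do.
97 → 97 mod 4 = 1 → Yes.
20 → 20 mod 4 = 0 → No.
34 → 34 mod 4 = 2 → No.
68 → 68 mod 4 = 0 → No.

Yes, No, No, No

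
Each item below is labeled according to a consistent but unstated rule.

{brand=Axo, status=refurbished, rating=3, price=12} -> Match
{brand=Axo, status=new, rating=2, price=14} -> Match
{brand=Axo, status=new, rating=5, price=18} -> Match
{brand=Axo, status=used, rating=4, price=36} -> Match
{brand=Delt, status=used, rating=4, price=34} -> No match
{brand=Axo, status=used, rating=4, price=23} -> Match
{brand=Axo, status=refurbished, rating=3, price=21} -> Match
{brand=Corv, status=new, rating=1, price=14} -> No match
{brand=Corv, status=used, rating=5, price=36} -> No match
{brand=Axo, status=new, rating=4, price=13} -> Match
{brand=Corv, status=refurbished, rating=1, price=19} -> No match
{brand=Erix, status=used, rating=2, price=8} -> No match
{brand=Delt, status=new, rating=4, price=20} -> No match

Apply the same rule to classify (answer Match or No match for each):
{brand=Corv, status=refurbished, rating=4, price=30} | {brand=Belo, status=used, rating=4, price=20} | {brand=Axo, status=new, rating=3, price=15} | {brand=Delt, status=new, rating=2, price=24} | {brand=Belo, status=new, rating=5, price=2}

Every 'Match' example satisfies: brand is Axo. None of the 'No match' examples do.
No match: {brand=Corv, status=refurbished, rating=4, price=30}, since brand is Corv.
No match: {brand=Belo, status=used, rating=4, price=20}, since brand is Belo.
Match: {brand=Axo, status=new, rating=3, price=15}, since brand is Axo.
No match: {brand=Delt, status=new, rating=2, price=24}, since brand is Delt.
No match: {brand=Belo, status=new, rating=5, price=2}, since brand is Belo.

No match, No match, Match, No match, No match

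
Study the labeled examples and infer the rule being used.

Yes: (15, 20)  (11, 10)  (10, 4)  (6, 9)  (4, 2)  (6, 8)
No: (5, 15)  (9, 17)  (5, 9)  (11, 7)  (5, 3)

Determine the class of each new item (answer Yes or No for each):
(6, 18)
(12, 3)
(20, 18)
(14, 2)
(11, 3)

Looking at the examples, the only property every 'Yes' case has and every 'No' case lacks is: product is even.
(6, 18): 6·18 = 108, satisfies this → Yes.
(12, 3): 12·3 = 36, satisfies this → Yes.
(20, 18): 20·18 = 360, satisfies this → Yes.
(14, 2): 14·2 = 28, satisfies this → Yes.
(11, 3): 11·3 = 33, fails the rule → No.

Yes, Yes, Yes, Yes, No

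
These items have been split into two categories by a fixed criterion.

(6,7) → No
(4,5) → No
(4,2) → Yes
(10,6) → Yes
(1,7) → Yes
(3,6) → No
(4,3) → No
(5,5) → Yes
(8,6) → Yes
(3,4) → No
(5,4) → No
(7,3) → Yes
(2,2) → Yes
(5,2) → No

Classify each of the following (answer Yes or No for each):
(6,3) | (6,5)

No, No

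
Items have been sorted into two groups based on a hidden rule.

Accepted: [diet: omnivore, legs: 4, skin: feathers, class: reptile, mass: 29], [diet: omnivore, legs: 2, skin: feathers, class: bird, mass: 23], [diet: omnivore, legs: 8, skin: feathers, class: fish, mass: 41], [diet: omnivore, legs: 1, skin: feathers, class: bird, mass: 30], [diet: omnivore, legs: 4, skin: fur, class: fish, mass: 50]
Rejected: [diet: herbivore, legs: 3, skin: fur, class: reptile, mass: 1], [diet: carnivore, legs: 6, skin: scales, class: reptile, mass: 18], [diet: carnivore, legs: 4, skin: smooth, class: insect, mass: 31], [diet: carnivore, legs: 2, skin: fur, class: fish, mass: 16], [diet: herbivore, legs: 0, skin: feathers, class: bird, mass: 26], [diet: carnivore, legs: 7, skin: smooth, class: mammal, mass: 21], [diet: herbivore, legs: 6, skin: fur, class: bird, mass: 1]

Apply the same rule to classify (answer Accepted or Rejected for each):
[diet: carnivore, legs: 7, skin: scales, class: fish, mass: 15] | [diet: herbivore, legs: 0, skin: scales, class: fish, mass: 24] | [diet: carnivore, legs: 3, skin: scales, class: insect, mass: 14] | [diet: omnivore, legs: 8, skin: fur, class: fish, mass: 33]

Rejected, Rejected, Rejected, Accepted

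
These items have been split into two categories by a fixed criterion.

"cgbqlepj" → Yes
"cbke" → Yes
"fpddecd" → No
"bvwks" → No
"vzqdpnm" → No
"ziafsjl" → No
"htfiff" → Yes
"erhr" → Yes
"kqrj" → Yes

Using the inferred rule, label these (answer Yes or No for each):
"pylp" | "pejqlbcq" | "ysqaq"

Every 'Yes' example satisfies: even length. None of the 'No' examples do.

Yes, Yes, No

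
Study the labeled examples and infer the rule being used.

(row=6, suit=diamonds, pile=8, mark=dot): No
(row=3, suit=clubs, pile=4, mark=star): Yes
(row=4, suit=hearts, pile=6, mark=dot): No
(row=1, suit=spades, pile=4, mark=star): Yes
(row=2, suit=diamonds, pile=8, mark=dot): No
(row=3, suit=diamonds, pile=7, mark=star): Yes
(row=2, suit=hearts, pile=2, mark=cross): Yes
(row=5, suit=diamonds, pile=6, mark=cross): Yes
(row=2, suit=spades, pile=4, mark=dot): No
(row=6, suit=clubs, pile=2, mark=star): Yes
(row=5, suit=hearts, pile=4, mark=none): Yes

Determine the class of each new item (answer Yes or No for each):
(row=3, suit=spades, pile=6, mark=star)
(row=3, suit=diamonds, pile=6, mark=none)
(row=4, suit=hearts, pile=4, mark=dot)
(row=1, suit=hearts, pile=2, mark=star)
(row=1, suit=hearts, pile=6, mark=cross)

Yes, Yes, No, Yes, Yes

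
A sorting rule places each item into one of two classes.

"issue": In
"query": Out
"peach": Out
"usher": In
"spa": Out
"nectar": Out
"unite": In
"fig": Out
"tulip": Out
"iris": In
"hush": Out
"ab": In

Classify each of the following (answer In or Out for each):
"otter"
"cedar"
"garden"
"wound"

In, Out, Out, Out

The common property of the 'In' items is: starts with a vowel. No 'Out' item has it.
"otter": starts with 'o' — matches, so In.
"cedar": starts with 'c' — does not fit, so Out.
"garden": starts with 'g' — does not fit, so Out.
"wound": starts with 'w' — does not fit, so Out.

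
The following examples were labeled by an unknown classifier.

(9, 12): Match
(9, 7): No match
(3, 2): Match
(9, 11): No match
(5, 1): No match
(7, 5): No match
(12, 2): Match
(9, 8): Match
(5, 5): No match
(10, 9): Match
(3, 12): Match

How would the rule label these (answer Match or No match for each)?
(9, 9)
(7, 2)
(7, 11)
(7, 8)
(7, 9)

No match, Match, No match, Match, No match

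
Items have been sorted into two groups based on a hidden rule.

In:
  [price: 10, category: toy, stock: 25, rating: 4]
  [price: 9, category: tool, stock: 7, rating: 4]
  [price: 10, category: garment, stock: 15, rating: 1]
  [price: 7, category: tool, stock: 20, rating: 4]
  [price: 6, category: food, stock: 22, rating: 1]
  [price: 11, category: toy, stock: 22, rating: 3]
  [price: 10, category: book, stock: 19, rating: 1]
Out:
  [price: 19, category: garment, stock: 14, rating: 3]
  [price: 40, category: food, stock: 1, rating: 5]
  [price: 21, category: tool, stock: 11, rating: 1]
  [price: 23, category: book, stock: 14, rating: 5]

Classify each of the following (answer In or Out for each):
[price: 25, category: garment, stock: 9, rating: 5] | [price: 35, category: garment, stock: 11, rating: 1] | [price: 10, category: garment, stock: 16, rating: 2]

Out, Out, In

A rule that fits every label: price ≤ 11 — true of each 'In' example, false of each 'Out' one.
[price: 25, category: garment, stock: 9, rating: 5]: price = 25 — doesn't qualify, so Out.
[price: 35, category: garment, stock: 11, rating: 1]: price = 35 — doesn't qualify, so Out.
[price: 10, category: garment, stock: 16, rating: 2]: price = 10 — passes, so In.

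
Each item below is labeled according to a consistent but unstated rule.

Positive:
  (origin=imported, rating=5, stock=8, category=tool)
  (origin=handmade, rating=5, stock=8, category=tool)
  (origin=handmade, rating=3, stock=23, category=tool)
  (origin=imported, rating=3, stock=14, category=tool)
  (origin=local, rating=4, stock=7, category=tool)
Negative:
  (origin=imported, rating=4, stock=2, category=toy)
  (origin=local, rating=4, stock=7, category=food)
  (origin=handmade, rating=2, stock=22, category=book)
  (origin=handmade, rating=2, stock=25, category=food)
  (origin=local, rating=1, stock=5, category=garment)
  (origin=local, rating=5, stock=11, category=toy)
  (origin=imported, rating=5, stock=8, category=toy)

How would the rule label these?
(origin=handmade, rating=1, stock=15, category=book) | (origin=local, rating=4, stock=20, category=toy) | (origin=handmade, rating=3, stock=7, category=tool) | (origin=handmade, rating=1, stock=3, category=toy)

Every 'Positive' example satisfies: category is tool. None of the 'Negative' examples do.
(origin=handmade, rating=1, stock=15, category=book): category is book, does not pass → Negative.
(origin=local, rating=4, stock=20, category=toy): category is toy, does not pass → Negative.
(origin=handmade, rating=3, stock=7, category=tool): category is tool, meets the rule → Positive.
(origin=handmade, rating=1, stock=3, category=toy): category is toy, does not pass → Negative.

Negative, Negative, Positive, Negative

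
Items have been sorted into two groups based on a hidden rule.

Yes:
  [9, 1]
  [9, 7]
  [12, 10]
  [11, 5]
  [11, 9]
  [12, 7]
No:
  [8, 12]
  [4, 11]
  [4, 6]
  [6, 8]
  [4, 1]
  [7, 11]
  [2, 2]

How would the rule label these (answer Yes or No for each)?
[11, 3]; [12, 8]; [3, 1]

Yes, Yes, No

'Yes' ⟺ first ≥ 9.
[11, 3] — first 11, hence Yes.
[12, 8] — first 12, hence Yes.
[3, 1] — first 3, hence No.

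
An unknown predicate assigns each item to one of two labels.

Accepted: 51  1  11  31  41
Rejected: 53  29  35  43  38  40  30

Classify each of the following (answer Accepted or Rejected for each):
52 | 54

Rejected, Rejected

The rule appears to be: ends in digit 1.
52 → last digit 2 → Rejected.
54 → last digit 4 → Rejected.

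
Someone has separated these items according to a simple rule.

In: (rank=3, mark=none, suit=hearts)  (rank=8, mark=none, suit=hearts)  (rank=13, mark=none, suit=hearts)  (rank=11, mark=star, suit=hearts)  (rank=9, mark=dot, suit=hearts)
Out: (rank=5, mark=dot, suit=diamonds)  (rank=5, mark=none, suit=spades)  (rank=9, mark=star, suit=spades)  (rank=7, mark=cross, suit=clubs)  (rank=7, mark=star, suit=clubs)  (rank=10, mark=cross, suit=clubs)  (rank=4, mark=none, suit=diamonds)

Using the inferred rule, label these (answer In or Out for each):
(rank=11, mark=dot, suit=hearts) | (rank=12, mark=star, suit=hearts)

The classifier is using: suit is hearts.
(rank=11, mark=dot, suit=hearts): suit is hearts, has this property → In.
(rank=12, mark=star, suit=hearts): suit is hearts, has this property → In.

In, In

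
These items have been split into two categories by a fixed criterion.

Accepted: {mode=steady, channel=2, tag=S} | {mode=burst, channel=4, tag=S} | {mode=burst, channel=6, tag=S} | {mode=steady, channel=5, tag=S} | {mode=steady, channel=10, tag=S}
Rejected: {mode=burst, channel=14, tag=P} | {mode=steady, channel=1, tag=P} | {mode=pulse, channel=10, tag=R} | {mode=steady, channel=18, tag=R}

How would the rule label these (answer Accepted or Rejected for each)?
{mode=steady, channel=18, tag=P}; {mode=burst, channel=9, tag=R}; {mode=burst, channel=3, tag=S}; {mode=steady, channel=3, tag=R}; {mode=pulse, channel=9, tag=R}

All 'Accepted' examples share one property — tag is S — and every 'Rejected' example lacks it.

Rejected, Rejected, Accepted, Rejected, Rejected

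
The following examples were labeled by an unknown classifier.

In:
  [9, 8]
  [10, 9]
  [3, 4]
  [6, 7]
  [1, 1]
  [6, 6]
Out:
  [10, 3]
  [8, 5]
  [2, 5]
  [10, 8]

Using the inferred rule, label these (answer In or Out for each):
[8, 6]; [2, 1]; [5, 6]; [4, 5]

The simplest hypothesis consistent with all the labels is: |first − second| ≤ 1.
[8, 6] — |8−6| = 2, hence Out. [2, 1] — |2−1| = 1, hence In. [5, 6] — |5−6| = 1, hence In. [4, 5] — |4−5| = 1, hence In.

Out, In, In, In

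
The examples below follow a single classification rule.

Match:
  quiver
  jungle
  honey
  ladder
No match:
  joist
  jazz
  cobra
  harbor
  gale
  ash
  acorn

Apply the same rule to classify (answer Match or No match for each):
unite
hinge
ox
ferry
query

All 'Match' examples share one property — length ≥ 5 AND contains 'e' — and every 'No match' example lacks it.

Match, Match, No match, Match, Match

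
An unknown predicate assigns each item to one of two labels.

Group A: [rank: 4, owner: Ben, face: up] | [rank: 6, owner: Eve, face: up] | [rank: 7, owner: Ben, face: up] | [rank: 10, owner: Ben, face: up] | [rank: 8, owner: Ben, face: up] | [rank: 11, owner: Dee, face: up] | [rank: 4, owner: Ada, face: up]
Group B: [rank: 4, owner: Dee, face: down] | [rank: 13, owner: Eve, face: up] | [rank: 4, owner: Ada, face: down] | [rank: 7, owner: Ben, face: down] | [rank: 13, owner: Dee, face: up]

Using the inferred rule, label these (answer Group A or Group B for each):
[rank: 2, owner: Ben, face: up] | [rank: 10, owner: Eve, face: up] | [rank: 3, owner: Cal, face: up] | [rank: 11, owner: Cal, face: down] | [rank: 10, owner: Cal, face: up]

Group A, Group A, Group A, Group B, Group A

The simplest hypothesis consistent with all the labels is: face is up AND rank ≤ 11.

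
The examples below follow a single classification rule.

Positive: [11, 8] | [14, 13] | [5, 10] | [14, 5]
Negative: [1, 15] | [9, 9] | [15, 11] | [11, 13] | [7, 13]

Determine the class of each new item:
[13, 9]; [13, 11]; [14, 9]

Negative, Negative, Positive

The pattern is that an item is 'Positive' exactly when: sum is odd.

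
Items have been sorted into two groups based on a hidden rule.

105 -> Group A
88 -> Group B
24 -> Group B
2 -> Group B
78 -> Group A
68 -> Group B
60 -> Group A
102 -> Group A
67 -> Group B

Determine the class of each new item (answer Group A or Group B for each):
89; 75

Group B, Group A

The rule appears to be: multiple of 3 AND at least 60.
Group B: 89, since 89 = 3·29 + 2, 89 ≥ 60. Group A: 75, since 75 = 3·25, 75 ≥ 60.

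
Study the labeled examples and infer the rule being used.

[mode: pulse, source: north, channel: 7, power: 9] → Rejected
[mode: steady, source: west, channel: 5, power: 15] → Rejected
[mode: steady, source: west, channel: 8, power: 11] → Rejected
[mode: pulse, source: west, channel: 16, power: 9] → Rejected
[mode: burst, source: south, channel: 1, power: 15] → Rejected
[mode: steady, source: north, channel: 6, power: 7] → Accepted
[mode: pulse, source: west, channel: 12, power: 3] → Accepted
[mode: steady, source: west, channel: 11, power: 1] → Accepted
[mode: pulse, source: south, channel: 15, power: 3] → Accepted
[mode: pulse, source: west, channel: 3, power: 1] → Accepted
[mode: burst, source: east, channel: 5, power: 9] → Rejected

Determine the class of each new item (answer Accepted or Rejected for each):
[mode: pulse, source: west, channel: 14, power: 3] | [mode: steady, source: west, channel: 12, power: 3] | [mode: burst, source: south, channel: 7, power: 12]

Accepted, Accepted, Rejected

A rule that fits every label: power ≤ 7 — true of each 'Accepted' example, false of each 'Rejected' one.
[mode: pulse, source: west, channel: 14, power: 3]: power = 3, matches → Accepted.
[mode: steady, source: west, channel: 12, power: 3]: power = 3, matches → Accepted.
[mode: burst, source: south, channel: 7, power: 12]: power = 12, lacks this property → Rejected.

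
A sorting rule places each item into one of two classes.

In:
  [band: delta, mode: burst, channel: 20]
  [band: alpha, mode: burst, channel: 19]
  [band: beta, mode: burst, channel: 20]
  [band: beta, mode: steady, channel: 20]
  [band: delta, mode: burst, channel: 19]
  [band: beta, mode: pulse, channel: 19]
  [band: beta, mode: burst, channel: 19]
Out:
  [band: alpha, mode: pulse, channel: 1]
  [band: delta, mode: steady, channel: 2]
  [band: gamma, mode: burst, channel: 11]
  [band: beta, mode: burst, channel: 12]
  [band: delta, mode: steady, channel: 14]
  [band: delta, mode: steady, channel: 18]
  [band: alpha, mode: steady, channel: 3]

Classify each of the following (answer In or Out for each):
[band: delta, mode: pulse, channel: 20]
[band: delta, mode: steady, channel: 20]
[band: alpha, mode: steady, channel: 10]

In, In, Out

'In' ⟺ channel ≥ 19.
[band: delta, mode: pulse, channel: 20] → channel = 20 → In.
[band: delta, mode: steady, channel: 20] → channel = 20 → In.
[band: alpha, mode: steady, channel: 10] → channel = 10 → Out.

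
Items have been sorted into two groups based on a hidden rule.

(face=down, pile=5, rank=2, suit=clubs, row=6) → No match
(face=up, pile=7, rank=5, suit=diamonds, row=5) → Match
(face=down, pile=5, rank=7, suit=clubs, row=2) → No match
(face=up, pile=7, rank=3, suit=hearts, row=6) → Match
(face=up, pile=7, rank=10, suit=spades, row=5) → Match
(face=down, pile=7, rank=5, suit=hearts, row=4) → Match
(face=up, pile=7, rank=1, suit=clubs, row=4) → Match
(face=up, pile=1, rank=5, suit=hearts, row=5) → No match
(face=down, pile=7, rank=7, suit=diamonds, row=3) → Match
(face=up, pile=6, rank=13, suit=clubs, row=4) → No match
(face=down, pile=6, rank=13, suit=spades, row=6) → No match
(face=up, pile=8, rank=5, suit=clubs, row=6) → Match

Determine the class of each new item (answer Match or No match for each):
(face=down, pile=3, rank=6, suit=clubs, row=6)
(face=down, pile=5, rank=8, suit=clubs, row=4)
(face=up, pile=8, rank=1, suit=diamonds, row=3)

The distinguishing property — pile ≥ 7 — holds for all the 'Match' cases and none of the 'No match' cases.
(face=down, pile=3, rank=6, suit=clubs, row=6): pile = 3, doesn't match → No match.
(face=down, pile=5, rank=8, suit=clubs, row=4): pile = 5, doesn't match → No match.
(face=up, pile=8, rank=1, suit=diamonds, row=3): pile = 8, fits → Match.

No match, No match, Match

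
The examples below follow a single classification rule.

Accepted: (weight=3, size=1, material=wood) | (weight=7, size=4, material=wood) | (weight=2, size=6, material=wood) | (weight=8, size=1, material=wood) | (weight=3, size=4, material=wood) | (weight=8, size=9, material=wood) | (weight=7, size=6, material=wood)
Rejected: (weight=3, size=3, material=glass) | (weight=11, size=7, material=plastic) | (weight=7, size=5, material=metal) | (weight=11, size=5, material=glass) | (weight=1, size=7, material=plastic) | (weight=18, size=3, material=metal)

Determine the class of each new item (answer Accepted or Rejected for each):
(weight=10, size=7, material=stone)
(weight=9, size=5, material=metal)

One predicate separates the groups cleanly: material is wood.

Rejected, Rejected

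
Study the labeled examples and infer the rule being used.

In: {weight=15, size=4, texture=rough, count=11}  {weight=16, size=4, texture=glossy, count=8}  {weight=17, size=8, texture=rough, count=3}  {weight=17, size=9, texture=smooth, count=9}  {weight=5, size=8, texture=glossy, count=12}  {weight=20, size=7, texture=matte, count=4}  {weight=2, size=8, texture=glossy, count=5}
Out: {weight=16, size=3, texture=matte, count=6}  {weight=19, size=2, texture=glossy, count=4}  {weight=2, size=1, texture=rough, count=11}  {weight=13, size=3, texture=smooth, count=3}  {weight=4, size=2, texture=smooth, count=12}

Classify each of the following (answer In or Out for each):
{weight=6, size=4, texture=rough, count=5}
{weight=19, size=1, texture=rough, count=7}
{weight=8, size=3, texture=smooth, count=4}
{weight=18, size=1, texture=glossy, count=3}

The pattern is that an item is 'In' exactly when: size ≥ 4.

In, Out, Out, Out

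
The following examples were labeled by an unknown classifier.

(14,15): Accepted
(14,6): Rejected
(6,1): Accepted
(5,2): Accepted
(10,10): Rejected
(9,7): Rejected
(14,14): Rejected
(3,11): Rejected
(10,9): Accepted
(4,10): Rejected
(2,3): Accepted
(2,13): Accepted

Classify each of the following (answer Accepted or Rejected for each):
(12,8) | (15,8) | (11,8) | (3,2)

Rejected, Accepted, Accepted, Accepted

Every 'Accepted' example satisfies: sum is odd. None of the 'Rejected' examples do.
(12,8) → 12+8 = 20 → Rejected.
(15,8) → 15+8 = 23 → Accepted.
(11,8) → 11+8 = 19 → Accepted.
(3,2) → 3+2 = 5 → Accepted.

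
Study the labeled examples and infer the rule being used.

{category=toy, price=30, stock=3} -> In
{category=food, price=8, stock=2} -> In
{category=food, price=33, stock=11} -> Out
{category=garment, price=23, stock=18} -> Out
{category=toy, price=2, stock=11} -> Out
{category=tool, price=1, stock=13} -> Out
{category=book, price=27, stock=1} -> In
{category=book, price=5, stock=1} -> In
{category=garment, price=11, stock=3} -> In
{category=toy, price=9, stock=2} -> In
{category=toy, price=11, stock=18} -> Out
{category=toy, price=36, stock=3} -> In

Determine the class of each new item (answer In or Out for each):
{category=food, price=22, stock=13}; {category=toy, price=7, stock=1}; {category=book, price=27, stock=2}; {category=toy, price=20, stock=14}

Out, In, In, Out

All 'In' examples share one property — stock ≤ 3 — and every 'Out' example lacks it.
{category=food, price=22, stock=13}: Out (stock = 13).
{category=toy, price=7, stock=1}: In (stock = 1).
{category=book, price=27, stock=2}: In (stock = 2).
{category=toy, price=20, stock=14}: Out (stock = 14).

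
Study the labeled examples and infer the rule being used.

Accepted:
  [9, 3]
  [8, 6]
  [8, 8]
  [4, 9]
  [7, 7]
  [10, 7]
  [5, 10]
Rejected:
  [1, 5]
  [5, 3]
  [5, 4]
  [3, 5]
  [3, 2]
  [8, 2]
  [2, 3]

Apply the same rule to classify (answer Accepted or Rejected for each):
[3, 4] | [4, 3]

The classifier is using: sum ≥ 12.
[3, 4]: 3+4 = 7, does not satisfy this → Rejected. [4, 3]: 4+3 = 7, does not satisfy this → Rejected.

Rejected, Rejected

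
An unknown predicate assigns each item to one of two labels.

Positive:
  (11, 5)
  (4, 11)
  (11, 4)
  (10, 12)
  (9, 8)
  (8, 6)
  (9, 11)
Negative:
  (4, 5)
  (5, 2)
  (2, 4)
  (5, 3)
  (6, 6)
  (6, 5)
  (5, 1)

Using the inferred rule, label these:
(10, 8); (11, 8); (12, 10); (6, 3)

Positive, Positive, Positive, Negative

The common property of the 'Positive' items is: sum ≥ 14. No 'Negative' item has it.
(10, 8): Positive (10+8 = 18). (11, 8): Positive (11+8 = 19). (12, 10): Positive (12+10 = 22). (6, 3): Negative (6+3 = 9).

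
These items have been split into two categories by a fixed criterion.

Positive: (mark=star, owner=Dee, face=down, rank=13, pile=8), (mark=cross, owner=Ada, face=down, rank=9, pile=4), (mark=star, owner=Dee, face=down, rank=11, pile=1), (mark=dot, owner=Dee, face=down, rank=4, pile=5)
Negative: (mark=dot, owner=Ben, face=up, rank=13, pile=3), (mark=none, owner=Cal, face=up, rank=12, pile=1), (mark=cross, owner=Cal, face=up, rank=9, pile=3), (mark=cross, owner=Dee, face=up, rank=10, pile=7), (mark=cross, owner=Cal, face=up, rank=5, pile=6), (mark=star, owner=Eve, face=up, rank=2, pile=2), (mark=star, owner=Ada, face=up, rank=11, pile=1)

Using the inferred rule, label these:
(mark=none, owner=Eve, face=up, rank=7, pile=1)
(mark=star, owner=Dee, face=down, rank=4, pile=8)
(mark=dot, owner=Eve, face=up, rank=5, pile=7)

Comparing the two groups points to one rule — face is down.
(mark=none, owner=Eve, face=up, rank=7, pile=1) — face is up, hence Negative.
(mark=star, owner=Dee, face=down, rank=4, pile=8) — face is down, hence Positive.
(mark=dot, owner=Eve, face=up, rank=5, pile=7) — face is up, hence Negative.

Negative, Positive, Negative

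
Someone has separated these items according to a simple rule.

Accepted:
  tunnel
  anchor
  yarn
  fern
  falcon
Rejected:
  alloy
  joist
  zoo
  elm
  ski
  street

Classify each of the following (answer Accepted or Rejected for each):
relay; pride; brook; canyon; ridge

A rule that fits every label: contains 'n' — true of each 'Accepted' example, false of each 'Rejected' one.
relay: no 'n', fails this test → Rejected.
pride: no 'n', fails this test → Rejected.
brook: no 'n', fails this test → Rejected.
canyon: has 'n', passes → Accepted.
ridge: no 'n', fails this test → Rejected.

Rejected, Rejected, Rejected, Accepted, Rejected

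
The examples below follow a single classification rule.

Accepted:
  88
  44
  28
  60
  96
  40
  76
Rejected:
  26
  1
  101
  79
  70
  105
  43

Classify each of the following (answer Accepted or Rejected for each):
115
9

Rejected, Rejected

A rule that fits every label: multiple of 4 — true of each 'Accepted' example, false of each 'Rejected' one.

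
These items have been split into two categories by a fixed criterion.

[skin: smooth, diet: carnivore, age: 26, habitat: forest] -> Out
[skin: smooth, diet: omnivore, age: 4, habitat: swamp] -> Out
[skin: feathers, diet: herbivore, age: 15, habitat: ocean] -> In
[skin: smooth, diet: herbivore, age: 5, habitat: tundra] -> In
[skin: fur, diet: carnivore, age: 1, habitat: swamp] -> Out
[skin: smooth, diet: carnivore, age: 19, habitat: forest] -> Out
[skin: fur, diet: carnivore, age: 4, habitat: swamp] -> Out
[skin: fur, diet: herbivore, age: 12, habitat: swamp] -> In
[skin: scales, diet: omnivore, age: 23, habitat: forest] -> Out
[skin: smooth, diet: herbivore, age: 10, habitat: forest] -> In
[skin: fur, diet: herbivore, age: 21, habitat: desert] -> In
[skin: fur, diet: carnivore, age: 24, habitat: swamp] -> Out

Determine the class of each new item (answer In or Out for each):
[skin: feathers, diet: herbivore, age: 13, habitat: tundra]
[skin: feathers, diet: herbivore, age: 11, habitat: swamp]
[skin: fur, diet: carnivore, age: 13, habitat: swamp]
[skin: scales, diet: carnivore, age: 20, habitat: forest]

In, In, Out, Out

One predicate separates the groups cleanly: diet is herbivore.
In: [skin: feathers, diet: herbivore, age: 13, habitat: tundra], since diet is herbivore.
In: [skin: feathers, diet: herbivore, age: 11, habitat: swamp], since diet is herbivore.
Out: [skin: fur, diet: carnivore, age: 13, habitat: swamp], since diet is carnivore.
Out: [skin: scales, diet: carnivore, age: 20, habitat: forest], since diet is carnivore.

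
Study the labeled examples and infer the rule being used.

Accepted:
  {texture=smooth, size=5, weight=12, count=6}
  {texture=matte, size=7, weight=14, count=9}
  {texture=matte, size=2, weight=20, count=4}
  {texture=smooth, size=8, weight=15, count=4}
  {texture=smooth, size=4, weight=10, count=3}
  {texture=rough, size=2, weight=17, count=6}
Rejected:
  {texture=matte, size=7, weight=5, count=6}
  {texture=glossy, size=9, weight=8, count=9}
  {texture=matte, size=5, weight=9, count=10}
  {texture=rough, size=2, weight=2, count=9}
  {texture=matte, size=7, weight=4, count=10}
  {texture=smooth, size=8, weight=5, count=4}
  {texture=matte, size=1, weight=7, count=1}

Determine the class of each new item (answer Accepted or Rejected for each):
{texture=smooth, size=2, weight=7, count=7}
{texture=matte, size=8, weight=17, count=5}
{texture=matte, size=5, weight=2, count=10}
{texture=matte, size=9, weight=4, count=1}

Rejected, Accepted, Rejected, Rejected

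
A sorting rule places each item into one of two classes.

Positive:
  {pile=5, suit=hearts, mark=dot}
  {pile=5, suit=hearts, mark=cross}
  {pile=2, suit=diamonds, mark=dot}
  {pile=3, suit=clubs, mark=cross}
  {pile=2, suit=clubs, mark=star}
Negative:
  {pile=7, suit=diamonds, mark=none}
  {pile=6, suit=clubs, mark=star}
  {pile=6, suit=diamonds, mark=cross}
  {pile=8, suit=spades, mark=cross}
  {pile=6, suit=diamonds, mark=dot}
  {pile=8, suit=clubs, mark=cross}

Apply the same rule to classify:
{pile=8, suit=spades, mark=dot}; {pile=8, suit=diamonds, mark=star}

Negative, Negative

The rule appears to be: pile ≤ 5.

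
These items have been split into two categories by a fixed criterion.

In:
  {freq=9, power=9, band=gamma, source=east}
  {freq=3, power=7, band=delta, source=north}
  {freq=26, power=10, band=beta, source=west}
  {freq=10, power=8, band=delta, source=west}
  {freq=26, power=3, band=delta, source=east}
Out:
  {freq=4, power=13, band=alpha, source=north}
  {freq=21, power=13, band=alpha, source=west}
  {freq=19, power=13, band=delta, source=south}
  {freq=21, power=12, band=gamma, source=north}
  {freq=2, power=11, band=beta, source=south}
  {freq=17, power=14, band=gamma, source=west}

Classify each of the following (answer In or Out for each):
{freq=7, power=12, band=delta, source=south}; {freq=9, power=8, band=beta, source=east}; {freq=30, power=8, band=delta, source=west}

Out, In, In

The classifier is using: power ≤ 10.
{freq=7, power=12, band=delta, source=south}: power = 12 — does not fit, so Out. {freq=9, power=8, band=beta, source=east}: power = 8 — checks out, so In. {freq=30, power=8, band=delta, source=west}: power = 8 — checks out, so In.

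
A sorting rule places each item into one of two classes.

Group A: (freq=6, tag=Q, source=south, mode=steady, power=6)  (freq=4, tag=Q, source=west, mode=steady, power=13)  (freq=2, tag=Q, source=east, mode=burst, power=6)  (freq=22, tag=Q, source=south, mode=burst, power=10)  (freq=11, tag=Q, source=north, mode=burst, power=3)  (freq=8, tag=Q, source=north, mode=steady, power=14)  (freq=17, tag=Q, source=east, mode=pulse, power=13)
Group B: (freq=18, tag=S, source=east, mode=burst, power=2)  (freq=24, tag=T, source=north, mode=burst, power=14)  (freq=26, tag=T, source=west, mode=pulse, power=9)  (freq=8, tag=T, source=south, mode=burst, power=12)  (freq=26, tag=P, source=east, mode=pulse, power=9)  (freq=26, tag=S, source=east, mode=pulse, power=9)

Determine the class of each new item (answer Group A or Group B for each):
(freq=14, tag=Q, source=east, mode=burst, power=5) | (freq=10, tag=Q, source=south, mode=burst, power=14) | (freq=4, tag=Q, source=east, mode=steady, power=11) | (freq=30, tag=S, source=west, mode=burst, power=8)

Group A, Group A, Group A, Group B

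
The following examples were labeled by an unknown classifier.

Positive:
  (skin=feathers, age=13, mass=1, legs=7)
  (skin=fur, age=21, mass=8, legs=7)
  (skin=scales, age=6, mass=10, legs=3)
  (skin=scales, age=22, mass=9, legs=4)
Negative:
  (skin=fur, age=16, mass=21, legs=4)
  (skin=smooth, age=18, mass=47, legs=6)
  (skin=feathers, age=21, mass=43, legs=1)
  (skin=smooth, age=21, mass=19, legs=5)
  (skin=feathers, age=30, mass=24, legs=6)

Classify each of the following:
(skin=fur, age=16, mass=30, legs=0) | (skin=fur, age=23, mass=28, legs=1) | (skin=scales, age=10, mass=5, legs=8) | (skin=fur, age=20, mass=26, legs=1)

All 'Positive' examples share one property — mass ≤ 10 — and every 'Negative' example lacks it.
Negative: (skin=fur, age=16, mass=30, legs=0), since mass = 30.
Negative: (skin=fur, age=23, mass=28, legs=1), since mass = 28.
Positive: (skin=scales, age=10, mass=5, legs=8), since mass = 5.
Negative: (skin=fur, age=20, mass=26, legs=1), since mass = 26.

Negative, Negative, Positive, Negative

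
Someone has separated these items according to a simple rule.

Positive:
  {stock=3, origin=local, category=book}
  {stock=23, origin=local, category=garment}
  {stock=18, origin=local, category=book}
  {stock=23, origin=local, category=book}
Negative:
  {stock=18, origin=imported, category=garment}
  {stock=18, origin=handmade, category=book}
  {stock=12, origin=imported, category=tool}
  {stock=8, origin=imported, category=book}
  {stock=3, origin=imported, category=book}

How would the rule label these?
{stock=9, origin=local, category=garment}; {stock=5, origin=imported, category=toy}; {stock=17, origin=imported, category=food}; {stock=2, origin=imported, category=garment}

Positive, Negative, Negative, Negative

The pattern is that an item is 'Positive' exactly when: origin is local.
{stock=9, origin=local, category=garment} → origin is local → Positive.
{stock=5, origin=imported, category=toy} → origin is imported → Negative.
{stock=17, origin=imported, category=food} → origin is imported → Negative.
{stock=2, origin=imported, category=garment} → origin is imported → Negative.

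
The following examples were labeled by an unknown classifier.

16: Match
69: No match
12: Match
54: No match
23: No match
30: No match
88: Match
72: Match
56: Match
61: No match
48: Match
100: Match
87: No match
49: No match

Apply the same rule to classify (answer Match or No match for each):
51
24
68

All 'Match' examples share one property — multiple of 4 — and every 'No match' example lacks it.
51: 51 = 4·12 + 3, does not fit → No match.
24: 24 = 4·6, passes → Match.
68: 68 = 4·17, passes → Match.

No match, Match, Match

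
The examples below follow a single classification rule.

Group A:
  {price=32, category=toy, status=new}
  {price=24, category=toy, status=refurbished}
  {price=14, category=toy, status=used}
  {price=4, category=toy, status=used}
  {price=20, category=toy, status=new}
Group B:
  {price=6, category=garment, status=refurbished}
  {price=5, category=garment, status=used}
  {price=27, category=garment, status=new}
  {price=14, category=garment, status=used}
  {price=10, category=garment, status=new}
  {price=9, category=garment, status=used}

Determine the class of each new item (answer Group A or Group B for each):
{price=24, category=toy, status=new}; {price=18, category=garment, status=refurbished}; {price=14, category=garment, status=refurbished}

Group A, Group B, Group B

Rule: category is toy. This holds for each 'Group A' example and fails for each 'Group B' one.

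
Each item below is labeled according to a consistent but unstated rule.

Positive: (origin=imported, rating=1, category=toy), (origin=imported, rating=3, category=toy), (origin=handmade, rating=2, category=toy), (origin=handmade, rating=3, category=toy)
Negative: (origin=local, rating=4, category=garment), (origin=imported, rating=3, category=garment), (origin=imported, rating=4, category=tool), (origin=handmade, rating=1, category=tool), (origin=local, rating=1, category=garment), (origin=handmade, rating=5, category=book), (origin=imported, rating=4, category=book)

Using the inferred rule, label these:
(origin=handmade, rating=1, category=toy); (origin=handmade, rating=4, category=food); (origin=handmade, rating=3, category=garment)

Positive, Negative, Negative

Looking at the examples, the only property every 'Positive' case has and every 'Negative' case lacks is: category is toy.
(origin=handmade, rating=1, category=toy): category is toy, checks out → Positive.
(origin=handmade, rating=4, category=food): category is food, lacks this property → Negative.
(origin=handmade, rating=3, category=garment): category is garment, lacks this property → Negative.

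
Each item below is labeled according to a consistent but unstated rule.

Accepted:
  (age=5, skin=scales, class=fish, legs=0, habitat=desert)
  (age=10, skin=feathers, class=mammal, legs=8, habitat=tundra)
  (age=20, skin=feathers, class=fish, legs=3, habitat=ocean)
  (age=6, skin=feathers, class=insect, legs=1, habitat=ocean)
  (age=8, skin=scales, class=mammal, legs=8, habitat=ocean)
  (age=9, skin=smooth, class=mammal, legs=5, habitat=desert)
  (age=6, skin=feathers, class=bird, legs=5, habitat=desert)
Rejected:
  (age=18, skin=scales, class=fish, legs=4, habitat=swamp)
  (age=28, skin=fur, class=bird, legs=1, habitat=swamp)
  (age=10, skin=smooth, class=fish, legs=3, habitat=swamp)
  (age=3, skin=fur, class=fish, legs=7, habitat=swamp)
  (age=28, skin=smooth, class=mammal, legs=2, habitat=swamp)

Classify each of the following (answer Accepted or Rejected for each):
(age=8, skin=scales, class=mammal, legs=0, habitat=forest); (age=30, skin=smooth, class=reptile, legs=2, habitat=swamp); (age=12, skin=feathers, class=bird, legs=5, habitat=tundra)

Accepted, Rejected, Accepted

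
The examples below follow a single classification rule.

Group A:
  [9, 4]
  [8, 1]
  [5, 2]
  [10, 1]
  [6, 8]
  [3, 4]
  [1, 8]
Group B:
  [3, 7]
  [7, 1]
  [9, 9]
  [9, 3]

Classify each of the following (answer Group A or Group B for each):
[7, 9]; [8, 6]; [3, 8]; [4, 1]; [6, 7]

Group B, Group A, Group A, Group A, Group A

Rule: product is even. This holds for each 'Group A' example and fails for each 'Group B' one.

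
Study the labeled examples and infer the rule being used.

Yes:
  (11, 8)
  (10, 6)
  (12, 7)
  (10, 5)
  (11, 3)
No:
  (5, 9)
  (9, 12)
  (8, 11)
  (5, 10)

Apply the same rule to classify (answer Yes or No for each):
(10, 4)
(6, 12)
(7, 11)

Yes, No, No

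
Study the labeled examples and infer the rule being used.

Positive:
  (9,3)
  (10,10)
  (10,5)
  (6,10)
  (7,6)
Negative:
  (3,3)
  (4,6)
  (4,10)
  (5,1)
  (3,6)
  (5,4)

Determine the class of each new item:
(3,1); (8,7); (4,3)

Negative, Positive, Negative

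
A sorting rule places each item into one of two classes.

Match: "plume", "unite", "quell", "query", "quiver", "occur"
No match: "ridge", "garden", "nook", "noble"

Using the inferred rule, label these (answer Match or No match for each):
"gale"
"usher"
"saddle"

No match, Match, No match

Looking at the examples, the only property every 'Match' case has and every 'No match' case lacks is: contains 'u'.
"gale": No match (no 'u').
"usher": Match (has 'u').
"saddle": No match (no 'u').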